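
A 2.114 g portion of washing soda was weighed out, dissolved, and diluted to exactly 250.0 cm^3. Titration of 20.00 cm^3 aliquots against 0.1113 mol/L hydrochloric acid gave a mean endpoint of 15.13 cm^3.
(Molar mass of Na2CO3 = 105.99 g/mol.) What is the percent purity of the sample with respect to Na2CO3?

Na2CO3 + 2 HCl → 2 NaCl + H2O + CO2
n(HCl) per titration = 0.01513 × 0.1113 = 1.684 × 10^-3 mol
From the 1:2 ratio, n(Na2CO3) in each aliquot = 1/2 × 1.684 × 10^-3 = 8.420 × 10^-4 mol
n(Na2CO3) in the whole flask = 8.420 × 10^-4 × 250.0/20.00 = 0.01052 mol
mass of Na2CO3 = 0.01052 × 105.99 = 1.116 g
% Na2CO3 = 1.116 / 2.114 × 100 = 52.77 %

52.77 %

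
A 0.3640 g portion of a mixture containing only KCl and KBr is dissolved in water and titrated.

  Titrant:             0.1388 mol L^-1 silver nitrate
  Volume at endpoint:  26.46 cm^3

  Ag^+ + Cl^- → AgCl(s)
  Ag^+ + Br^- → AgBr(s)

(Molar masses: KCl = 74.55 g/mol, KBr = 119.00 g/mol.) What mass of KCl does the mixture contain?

0.1225 g

n(AgNO3) = 0.02646 × 0.1388 = 3.673 × 10^-3 mol
Let x = n(KCl), y = n(KBr).
Titrant: 1x + 1y = 3.673 × 10^-3;  mass: 74.55x + 119.00y = 0.3640
Solving, x = 1.643 × 10^-3 mol, y = 2.029 × 10^-3 mol
mass of KCl = 1.643 × 10^-3 × 74.55 = 0.1225 g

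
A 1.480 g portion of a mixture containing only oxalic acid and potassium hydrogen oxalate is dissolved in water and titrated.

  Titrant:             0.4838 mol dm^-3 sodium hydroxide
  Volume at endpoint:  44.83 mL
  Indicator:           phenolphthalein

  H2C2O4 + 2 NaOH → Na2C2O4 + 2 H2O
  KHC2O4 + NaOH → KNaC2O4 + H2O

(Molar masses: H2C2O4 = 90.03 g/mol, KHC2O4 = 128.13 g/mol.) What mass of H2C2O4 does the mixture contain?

0.7035 g

n(NaOH) = 0.04483 × 0.4838 = 0.02169 mol
Let x = n(H2C2O4), y = n(KHC2O4).
Titrant: 2x + 1y = 0.02169;  mass: 90.03x + 128.13y = 1.480
Solving, x = 7.814 × 10^-3 mol, y = 6.060 × 10^-3 mol
mass of H2C2O4 = 7.814 × 10^-3 × 90.03 = 0.7035 g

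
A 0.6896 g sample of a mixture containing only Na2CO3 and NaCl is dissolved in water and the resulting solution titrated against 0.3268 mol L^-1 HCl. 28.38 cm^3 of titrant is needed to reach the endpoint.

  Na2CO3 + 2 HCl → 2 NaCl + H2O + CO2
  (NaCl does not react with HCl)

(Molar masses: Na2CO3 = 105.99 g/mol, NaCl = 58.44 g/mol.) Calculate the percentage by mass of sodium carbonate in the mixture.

71.27 %

n(HCl) = 0.02838 × 0.3268 = 9.275 × 10^-3 mol
Let x = n(Na2CO3), y = n(NaCl).
Titrant: 2x = 9.275 × 10^-3;  mass: 105.99x + 58.44y = 0.6896
Solving, x = 4.637 × 10^-3 mol, y = 3.390 × 10^-3 mol
mass of Na2CO3 = 4.637 × 10^-3 × 105.99 = 0.4915 g
% Na2CO3 = 0.4915 / 0.6896 × 100 = 71.27 %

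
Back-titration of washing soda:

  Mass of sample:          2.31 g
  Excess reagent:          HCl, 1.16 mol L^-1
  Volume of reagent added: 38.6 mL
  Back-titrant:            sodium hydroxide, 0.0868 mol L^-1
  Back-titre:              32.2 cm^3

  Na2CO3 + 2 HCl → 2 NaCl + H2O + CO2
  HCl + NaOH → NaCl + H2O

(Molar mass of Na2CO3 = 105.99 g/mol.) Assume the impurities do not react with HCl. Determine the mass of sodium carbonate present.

2.22 g

n(HCl) added = 0.0386 × 1.16 = 0.0448 mol
n(NaOH) used in back-titration = 0.0322 × 0.0868 = 2.79 × 10^-3 mol
n(HCl) left over = 2.79 × 10^-3 mol (1:1 ratio)
n(HCl) consumed by analyte = 0.0448 − 2.79 × 10^-3 = 0.0420 mol
From the 1:2 ratio, n(Na2CO3) = 1/2 × 0.0420 = 0.0210 mol
mass of Na2CO3 = 0.0210 × 105.99 = 2.22 g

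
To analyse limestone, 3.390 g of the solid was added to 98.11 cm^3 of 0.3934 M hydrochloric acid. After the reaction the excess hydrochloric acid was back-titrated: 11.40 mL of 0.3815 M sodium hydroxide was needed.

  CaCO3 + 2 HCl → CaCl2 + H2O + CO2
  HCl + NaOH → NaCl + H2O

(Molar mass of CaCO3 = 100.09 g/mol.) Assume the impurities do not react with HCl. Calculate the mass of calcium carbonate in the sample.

1.714 g

n(HCl) added = 0.09811 × 0.3934 = 0.03860 mol
n(NaOH) used in back-titration = 0.01140 × 0.3815 = 4.349 × 10^-3 mol
n(HCl) left over = 4.349 × 10^-3 mol (1:1 ratio)
n(HCl) consumed by analyte = 0.03860 − 4.349 × 10^-3 = 0.03425 mol
From the 1:2 ratio, n(CaCO3) = 1/2 × 0.03425 = 0.01712 mol
mass of CaCO3 = 0.01712 × 100.09 = 1.714 g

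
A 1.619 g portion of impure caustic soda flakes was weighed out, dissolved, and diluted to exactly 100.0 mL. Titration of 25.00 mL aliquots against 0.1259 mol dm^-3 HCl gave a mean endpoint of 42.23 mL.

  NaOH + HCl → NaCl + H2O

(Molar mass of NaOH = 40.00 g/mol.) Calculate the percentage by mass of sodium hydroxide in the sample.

n(HCl) per titration = 0.04223 × 0.1259 = 5.317 × 10^-3 mol
n(NaOH) in each aliquot = 5.317 × 10^-3 mol (1:1 ratio)
n(NaOH) in the whole flask = 5.317 × 10^-3 × 100.0/25.00 = 0.02127 mol
mass of NaOH = 0.02127 × 40.00 = 0.8507 g
% NaOH = 0.8507 / 1.619 × 100 = 52.54 %

52.54 %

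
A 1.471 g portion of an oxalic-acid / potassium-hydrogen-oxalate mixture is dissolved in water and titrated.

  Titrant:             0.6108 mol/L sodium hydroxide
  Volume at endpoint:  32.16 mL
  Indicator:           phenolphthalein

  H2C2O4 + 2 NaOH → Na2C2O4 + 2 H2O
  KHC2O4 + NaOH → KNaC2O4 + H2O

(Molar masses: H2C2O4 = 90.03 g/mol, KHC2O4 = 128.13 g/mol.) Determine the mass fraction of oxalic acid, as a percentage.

38.51 %

n(NaOH) = 0.03216 × 0.6108 = 0.01964 mol
Let x = n(H2C2O4), y = n(KHC2O4).
Titrant: 2x + 1y = 0.01964;  mass: 90.03x + 128.13y = 1.471
Solving, x = 6.292 × 10^-3 mol, y = 7.060 × 10^-3 mol
mass of H2C2O4 = 6.292 × 10^-3 × 90.03 = 0.5665 g
% H2C2O4 = 0.5665 / 1.471 × 100 = 38.51 %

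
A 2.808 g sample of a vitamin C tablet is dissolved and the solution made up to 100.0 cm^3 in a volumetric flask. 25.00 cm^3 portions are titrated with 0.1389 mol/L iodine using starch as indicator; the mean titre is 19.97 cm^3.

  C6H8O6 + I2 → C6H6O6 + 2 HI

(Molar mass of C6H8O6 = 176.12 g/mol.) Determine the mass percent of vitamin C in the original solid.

n(I2) per titration = 0.01997 × 0.1389 = 2.774 × 10^-3 mol
n(C6H8O6) in each aliquot = 2.774 × 10^-3 mol (1:1 ratio)
n(C6H8O6) in the whole flask = 2.774 × 10^-3 × 100.0/25.00 = 0.01110 mol
mass of C6H8O6 = 0.01110 × 176.12 = 1.954 g
% C6H8O6 = 1.954 / 2.808 × 100 = 69.59 %

69.59 %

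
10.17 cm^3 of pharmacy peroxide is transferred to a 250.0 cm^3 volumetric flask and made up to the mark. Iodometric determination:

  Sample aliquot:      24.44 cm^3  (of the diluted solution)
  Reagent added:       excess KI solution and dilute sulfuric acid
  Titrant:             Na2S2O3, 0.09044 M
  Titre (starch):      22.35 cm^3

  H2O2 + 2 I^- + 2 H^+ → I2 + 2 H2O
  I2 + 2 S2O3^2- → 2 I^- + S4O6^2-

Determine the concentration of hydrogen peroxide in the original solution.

1.017 M

n(S2O3^2-) = 0.02235 × 0.09044 = 2.021 × 10^-3 mol
n(I2) = n(S2O3^2-)/2 = 1.011 × 10^-3 mol
n(H2O2) in the aliquot = 1.011 × 10^-3 mol (1:1 ratio)
[H2O2]_dilute = 1.011 × 10^-3 / 0.02444 = 0.04135 mol/L
[H2O2]_original = 0.04135 × 250.0/10.17 = 1.017 mol/L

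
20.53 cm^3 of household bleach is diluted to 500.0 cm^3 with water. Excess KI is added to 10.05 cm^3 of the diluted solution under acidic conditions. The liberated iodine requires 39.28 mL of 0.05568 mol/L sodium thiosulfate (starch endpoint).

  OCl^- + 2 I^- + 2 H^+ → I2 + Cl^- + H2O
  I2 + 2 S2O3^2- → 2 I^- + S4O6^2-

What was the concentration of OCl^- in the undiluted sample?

n(S2O3^2-) = 0.03928 × 0.05568 = 2.187 × 10^-3 mol
n(I2) = n(S2O3^2-)/2 = 1.094 × 10^-3 mol
n(OCl^-) in the aliquot = 1.094 × 10^-3 mol (1:1 ratio)
[OCl^-]_dilute = 1.094 × 10^-3 / 0.01005 = 0.1088 mol/L
[OCl^-]_original = 0.1088 × 500.0/20.53 = 2.650 mol/L

2.650 mol/L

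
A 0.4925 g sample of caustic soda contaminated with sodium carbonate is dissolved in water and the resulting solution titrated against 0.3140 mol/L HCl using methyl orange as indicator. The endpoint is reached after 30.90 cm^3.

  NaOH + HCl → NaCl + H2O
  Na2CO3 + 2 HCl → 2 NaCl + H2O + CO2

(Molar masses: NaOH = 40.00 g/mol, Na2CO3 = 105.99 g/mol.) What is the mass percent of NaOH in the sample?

13.56 %

n(HCl) = 0.03090 × 0.3140 = 9.703 × 10^-3 mol
Let x = n(NaOH), y = n(Na2CO3).
Titrant: 1x + 2y = 9.703 × 10^-3;  mass: 40.00x + 105.99y = 0.4925
Solving, x = 1.669 × 10^-3 mol, y = 4.017 × 10^-3 mol
mass of NaOH = 1.669 × 10^-3 × 40.00 = 0.06676 g
% NaOH = 0.06676 / 0.4925 × 100 = 13.56 %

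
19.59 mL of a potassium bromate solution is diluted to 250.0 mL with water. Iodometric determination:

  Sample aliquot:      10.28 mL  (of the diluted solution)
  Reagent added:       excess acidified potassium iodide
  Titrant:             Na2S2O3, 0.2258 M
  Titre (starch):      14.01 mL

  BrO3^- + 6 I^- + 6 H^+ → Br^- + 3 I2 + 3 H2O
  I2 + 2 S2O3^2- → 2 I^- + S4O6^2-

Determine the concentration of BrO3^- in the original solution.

n(S2O3^2-) = 0.01401 × 0.2258 = 3.163 × 10^-3 mol
n(I2) = n(S2O3^2-)/2 = 1.582 × 10^-3 mol
From the 1:3 ratio, n(BrO3^-) in the aliquot = 1/3 × 1.582 × 10^-3 = 5.272 × 10^-4 mol
[BrO3^-]_dilute = 5.272 × 10^-4 / 0.01028 = 0.05129 mol/L
[BrO3^-]_original = 0.05129 × 250.0/19.59 = 0.6545 mol/L

0.6545 M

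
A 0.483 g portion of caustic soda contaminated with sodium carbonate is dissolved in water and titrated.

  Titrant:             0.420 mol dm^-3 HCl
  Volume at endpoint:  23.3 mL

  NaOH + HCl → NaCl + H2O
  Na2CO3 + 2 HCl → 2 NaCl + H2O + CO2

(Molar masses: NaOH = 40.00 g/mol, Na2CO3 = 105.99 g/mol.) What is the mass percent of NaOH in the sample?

n(HCl) = 0.0233 × 0.420 = 9.79 × 10^-3 mol
Let x = n(NaOH), y = n(Na2CO3).
Titrant: 1x + 2y = 9.79 × 10^-3;  mass: 40.00x + 105.99y = 0.483
Solving, x = 2.74 × 10^-3 mol, y = 3.52 × 10^-3 mol
mass of NaOH = 2.74 × 10^-3 × 40.00 = 0.110 g
% NaOH = 0.110 / 0.483 × 100 = 22.7 %

22.7 %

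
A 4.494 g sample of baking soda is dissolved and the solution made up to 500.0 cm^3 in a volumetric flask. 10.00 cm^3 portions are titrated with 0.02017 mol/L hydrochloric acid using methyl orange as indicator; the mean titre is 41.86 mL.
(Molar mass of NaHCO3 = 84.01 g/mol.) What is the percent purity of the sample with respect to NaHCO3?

NaHCO3 + HCl → NaCl + H2O + CO2
n(HCl) per titration = 0.04186 × 0.02017 = 8.443 × 10^-4 mol
n(NaHCO3) in each aliquot = 8.443 × 10^-4 mol (1:1 ratio)
n(NaHCO3) in the whole flask = 8.443 × 10^-4 × 500.0/10.00 = 0.04222 mol
mass of NaHCO3 = 0.04222 × 84.01 = 3.547 g
% NaHCO3 = 3.547 / 4.494 × 100 = 78.92 %

78.92 %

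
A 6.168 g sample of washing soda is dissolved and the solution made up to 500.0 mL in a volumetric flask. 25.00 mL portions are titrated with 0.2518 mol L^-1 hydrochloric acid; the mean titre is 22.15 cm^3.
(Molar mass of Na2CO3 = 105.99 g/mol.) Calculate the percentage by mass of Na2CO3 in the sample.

Na2CO3 + 2 HCl → 2 NaCl + H2O + CO2
n(HCl) per titration = 0.02215 × 0.2518 = 5.577 × 10^-3 mol
From the 1:2 ratio, n(Na2CO3) in each aliquot = 1/2 × 5.577 × 10^-3 = 2.789 × 10^-3 mol
n(Na2CO3) in the whole flask = 2.789 × 10^-3 × 500.0/25.00 = 0.05577 mol
mass of Na2CO3 = 0.05577 × 105.99 = 5.911 g
% Na2CO3 = 5.911 / 6.168 × 100 = 95.84 %

95.84 %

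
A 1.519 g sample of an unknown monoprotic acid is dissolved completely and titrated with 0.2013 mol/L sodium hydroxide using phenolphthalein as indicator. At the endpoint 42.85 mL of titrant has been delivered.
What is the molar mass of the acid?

176.1 g/mol

n(NaOH) = 0.04285 L × 0.2013 mol/L = 8.626 × 10^-3 mol
n(HA) = 8.626 × 10^-3 mol (1:1 ratio)
M = m / n = 1.519 g / 8.626 × 10^-3 mol = 176.1 g/mol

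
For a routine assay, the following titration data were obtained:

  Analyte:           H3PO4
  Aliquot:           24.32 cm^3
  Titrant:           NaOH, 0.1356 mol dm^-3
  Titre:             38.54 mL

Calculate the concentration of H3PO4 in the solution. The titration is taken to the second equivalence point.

H3PO4 + 2 NaOH → Na2HPO4 + 2 H2O
n(NaOH) = 0.03854 L × 0.1356 mol/L = 5.226 × 10^-3 mol
From the 1:2 mole ratio, n(H3PO4) = 1/2 × 5.226 × 10^-3 = 2.613 × 10^-3 mol
[H3PO4] = 2.613 × 10^-3 mol / 0.02432 L = 0.1074 mol/L

0.1074 mol/L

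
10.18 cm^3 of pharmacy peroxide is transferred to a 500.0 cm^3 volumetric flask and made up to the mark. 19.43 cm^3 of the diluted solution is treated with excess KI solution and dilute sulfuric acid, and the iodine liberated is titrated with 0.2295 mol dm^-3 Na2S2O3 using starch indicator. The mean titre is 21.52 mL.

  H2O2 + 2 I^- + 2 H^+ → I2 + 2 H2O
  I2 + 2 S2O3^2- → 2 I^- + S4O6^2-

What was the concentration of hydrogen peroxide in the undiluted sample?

6.242 mol/L

n(S2O3^2-) = 0.02152 × 0.2295 = 4.939 × 10^-3 mol
n(I2) = n(S2O3^2-)/2 = 2.469 × 10^-3 mol
n(H2O2) in the aliquot = 2.469 × 10^-3 mol (1:1 ratio)
[H2O2]_dilute = 2.469 × 10^-3 / 0.01943 = 0.1271 mol/L
[H2O2]_original = 0.1271 × 500.0/10.18 = 6.242 mol/L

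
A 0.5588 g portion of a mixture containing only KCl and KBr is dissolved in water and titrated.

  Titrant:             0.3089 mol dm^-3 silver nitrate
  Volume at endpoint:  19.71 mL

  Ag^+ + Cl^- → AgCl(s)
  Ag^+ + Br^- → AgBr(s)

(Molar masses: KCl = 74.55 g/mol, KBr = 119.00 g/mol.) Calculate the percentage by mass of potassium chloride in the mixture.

49.74 %

n(AgNO3) = 0.01971 × 0.3089 = 6.088 × 10^-3 mol
Let x = n(KCl), y = n(KBr).
Titrant: 1x + 1y = 6.088 × 10^-3;  mass: 74.55x + 119.00y = 0.5588
Solving, x = 3.728 × 10^-3 mol, y = 2.360 × 10^-3 mol
mass of KCl = 3.728 × 10^-3 × 74.55 = 0.2779 g
% KCl = 0.2779 / 0.5588 × 100 = 49.74 %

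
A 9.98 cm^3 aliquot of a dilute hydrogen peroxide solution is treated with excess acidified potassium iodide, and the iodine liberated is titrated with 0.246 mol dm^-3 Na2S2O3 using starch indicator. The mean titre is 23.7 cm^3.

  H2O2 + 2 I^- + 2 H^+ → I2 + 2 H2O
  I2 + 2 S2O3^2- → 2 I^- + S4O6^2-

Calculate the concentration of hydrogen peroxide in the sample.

n(S2O3^2-) = 0.0237 × 0.246 = 5.83 × 10^-3 mol
n(I2) = n(S2O3^2-)/2 = 2.92 × 10^-3 mol
n(H2O2) in the aliquot = 2.92 × 10^-3 mol (1:1 ratio)
[H2O2] = 2.92 × 10^-3 / 0.00998 = 0.292 mol/L

0.292 mol/L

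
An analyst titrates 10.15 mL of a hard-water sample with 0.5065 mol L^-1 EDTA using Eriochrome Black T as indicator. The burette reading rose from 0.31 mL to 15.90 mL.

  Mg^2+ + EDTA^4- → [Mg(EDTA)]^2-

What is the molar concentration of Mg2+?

0.7780 mol/L

n(EDTA) = 0.01559 L × 0.5065 mol/L = 7.896 × 10^-3 mol
n(Mg2+) = 7.896 × 10^-3 mol (1:1 mole ratio)
[Mg2+] = 7.896 × 10^-3 mol / 0.01015 L = 0.7780 mol/L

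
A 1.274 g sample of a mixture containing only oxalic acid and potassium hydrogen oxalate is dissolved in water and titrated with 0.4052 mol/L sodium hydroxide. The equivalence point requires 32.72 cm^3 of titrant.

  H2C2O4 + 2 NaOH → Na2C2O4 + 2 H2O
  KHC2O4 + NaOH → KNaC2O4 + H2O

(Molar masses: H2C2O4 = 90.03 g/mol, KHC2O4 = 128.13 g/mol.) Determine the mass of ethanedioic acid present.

n(NaOH) = 0.03272 × 0.4052 = 0.01326 mol
Let x = n(H2C2O4), y = n(KHC2O4).
Titrant: 2x + 1y = 0.01326;  mass: 90.03x + 128.13y = 1.274
Solving, x = 2.555 × 10^-3 mol, y = 8.148 × 10^-3 mol
mass of H2C2O4 = 2.555 × 10^-3 × 90.03 = 0.2301 g

0.2301 g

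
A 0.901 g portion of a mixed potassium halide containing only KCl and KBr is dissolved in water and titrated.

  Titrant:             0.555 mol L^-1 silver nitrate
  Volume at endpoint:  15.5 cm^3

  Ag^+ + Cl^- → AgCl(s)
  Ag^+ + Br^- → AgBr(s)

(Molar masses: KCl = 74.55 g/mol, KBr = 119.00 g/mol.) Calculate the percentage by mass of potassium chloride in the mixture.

22.8 %

n(AgNO3) = 0.0155 × 0.555 = 8.60 × 10^-3 mol
Let x = n(KCl), y = n(KBr).
Titrant: 1x + 1y = 8.60 × 10^-3;  mass: 74.55x + 119.00y = 0.901
Solving, x = 2.76 × 10^-3 mol, y = 5.84 × 10^-3 mol
mass of KCl = 2.76 × 10^-3 × 74.55 = 0.206 g
% KCl = 0.206 / 0.901 × 100 = 22.8 %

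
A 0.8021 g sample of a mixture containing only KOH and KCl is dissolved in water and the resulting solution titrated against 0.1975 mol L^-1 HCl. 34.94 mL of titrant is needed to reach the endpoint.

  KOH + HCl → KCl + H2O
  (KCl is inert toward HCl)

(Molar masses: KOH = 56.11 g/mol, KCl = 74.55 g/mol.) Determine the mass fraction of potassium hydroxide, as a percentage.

n(HCl) = 0.03494 × 0.1975 = 6.901 × 10^-3 mol
Let x = n(KOH), y = n(KCl).
Titrant: 1x = 6.901 × 10^-3;  mass: 56.11x + 74.55y = 0.8021
Solving, x = 6.901 × 10^-3 mol, y = 5.565 × 10^-3 mol
mass of KOH = 6.901 × 10^-3 × 56.11 = 0.3872 g
% KOH = 0.3872 / 0.8021 × 100 = 48.27 %

48.27 %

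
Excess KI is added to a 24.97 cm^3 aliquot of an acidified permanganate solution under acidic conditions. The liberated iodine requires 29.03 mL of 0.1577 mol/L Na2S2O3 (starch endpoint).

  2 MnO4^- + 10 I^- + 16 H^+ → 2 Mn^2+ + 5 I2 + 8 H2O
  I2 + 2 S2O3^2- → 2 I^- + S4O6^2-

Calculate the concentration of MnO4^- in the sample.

0.03667 mol/L

n(S2O3^2-) = 0.02903 × 0.1577 = 4.578 × 10^-3 mol
n(I2) = n(S2O3^2-)/2 = 2.289 × 10^-3 mol
From the 2:5 ratio, n(MnO4^-) in the aliquot = 2/5 × 2.289 × 10^-3 = 9.156 × 10^-4 mol
[MnO4^-] = 9.156 × 10^-4 / 0.02497 = 0.03667 mol/L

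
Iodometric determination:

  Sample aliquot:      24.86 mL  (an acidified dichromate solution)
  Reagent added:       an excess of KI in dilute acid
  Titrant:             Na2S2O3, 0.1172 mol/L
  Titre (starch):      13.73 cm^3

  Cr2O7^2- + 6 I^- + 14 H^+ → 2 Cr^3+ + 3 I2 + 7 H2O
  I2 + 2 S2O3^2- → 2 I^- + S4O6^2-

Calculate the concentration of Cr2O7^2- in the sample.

0.01079 mol/L

n(S2O3^2-) = 0.01373 × 0.1172 = 1.609 × 10^-3 mol
n(I2) = n(S2O3^2-)/2 = 8.046 × 10^-4 mol
From the 1:3 ratio, n(Cr2O7^2-) in the aliquot = 1/3 × 8.046 × 10^-4 = 2.682 × 10^-4 mol
[Cr2O7^2-] = 2.682 × 10^-4 / 0.02486 = 0.01079 mol/L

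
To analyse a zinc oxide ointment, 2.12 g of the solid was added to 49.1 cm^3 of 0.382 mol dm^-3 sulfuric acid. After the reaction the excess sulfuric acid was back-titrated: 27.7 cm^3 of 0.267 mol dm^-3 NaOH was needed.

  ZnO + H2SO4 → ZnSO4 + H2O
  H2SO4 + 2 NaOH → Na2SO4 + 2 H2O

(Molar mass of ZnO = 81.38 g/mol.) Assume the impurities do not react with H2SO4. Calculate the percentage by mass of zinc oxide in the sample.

57.8 %

n(H2SO4) added = 0.0491 × 0.382 = 0.0188 mol
n(NaOH) used in back-titration = 0.0277 × 0.267 = 7.40 × 10^-3 mol
From the 1:2 ratio, n(H2SO4) left over = 1/2 × 7.40 × 10^-3 = 3.70 × 10^-3 mol
n(H2SO4) consumed by analyte = 0.0188 − 3.70 × 10^-3 = 0.0151 mol
n(ZnO) = 0.0151 mol (1:1 ratio)
mass of ZnO = 0.0151 × 81.38 = 1.23 g
% ZnO = 1.23 / 2.12 × 100 = 57.8 %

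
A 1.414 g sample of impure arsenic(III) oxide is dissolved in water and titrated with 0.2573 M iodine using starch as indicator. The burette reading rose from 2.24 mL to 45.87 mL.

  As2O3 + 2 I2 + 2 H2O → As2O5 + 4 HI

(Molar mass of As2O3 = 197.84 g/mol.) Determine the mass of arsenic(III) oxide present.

n(I2) = 0.04363 L × 0.2573 mol/L = 0.01123 mol
From the 1:2 ratio, n(As2O3) = 1/2 × 0.01123 = 5.613 × 10^-3 mol
mass of As2O3 = 5.613 × 10^-3 × 197.84 g/mol = 1.110 g

1.110 g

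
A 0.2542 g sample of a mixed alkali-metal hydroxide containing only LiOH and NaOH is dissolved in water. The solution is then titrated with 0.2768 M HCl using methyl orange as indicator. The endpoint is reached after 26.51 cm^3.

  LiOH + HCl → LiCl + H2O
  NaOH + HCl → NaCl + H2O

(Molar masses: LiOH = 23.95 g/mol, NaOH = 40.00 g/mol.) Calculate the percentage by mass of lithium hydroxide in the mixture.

n(HCl) = 0.02651 × 0.2768 = 7.338 × 10^-3 mol
Let x = n(LiOH), y = n(NaOH).
Titrant: 1x + 1y = 7.338 × 10^-3;  mass: 23.95x + 40.00y = 0.2542
Solving, x = 2.450 × 10^-3 mol, y = 4.888 × 10^-3 mol
mass of LiOH = 2.450 × 10^-3 × 23.95 = 0.05867 g
% LiOH = 0.05867 / 0.2542 × 100 = 23.08 %

23.08 %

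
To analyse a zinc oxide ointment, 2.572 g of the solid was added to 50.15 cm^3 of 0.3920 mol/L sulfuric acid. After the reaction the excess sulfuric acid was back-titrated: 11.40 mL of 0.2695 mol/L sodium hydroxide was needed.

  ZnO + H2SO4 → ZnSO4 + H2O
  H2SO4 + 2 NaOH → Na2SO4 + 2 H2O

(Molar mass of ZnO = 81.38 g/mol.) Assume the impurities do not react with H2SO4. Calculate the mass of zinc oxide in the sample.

1.475 g

n(H2SO4) added = 0.05015 × 0.3920 = 0.01966 mol
n(NaOH) used in back-titration = 0.01140 × 0.2695 = 3.072 × 10^-3 mol
From the 1:2 ratio, n(H2SO4) left over = 1/2 × 3.072 × 10^-3 = 1.536 × 10^-3 mol
n(H2SO4) consumed by analyte = 0.01966 − 1.536 × 10^-3 = 0.01812 mol
n(ZnO) = 0.01812 mol (1:1 ratio)
mass of ZnO = 0.01812 × 81.38 = 1.475 g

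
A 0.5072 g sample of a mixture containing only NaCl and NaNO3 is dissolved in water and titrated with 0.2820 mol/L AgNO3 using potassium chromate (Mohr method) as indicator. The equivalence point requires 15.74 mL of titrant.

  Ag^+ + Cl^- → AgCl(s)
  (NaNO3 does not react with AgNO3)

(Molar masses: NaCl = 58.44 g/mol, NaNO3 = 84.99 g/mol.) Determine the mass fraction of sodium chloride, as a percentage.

n(AgNO3) = 0.01574 × 0.2820 = 4.439 × 10^-3 mol
Let x = n(NaCl), y = n(NaNO3).
Titrant: 1x = 4.439 × 10^-3;  mass: 58.44x + 84.99y = 0.5072
Solving, x = 4.439 × 10^-3 mol, y = 2.916 × 10^-3 mol
mass of NaCl = 4.439 × 10^-3 × 58.44 = 0.2594 g
% NaCl = 0.2594 / 0.5072 × 100 = 51.14 %

51.14 %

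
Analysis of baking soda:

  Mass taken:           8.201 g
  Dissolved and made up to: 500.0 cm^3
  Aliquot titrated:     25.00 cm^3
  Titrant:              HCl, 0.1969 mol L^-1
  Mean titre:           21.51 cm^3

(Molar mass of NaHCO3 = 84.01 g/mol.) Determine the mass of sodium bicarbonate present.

7.116 g

NaHCO3 + HCl → NaCl + H2O + CO2
n(HCl) per titration = 0.02151 × 0.1969 = 4.235 × 10^-3 mol
n(NaHCO3) in each aliquot = 4.235 × 10^-3 mol (1:1 ratio)
n(NaHCO3) in the whole flask = 4.235 × 10^-3 × 500.0/25.00 = 0.08471 mol
mass of NaHCO3 = 0.08471 × 84.01 = 7.116 g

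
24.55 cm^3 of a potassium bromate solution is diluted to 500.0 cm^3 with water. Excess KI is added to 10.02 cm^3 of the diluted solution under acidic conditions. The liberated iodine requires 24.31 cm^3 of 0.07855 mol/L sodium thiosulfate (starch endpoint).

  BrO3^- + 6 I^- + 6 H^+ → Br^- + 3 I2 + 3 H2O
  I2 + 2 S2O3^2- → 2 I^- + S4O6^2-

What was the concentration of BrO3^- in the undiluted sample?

0.6469 mol/L

n(S2O3^2-) = 0.02431 × 0.07855 = 1.910 × 10^-3 mol
n(I2) = n(S2O3^2-)/2 = 9.548 × 10^-4 mol
From the 1:3 ratio, n(BrO3^-) in the aliquot = 1/3 × 9.548 × 10^-4 = 3.183 × 10^-4 mol
[BrO3^-]_dilute = 3.183 × 10^-4 / 0.01002 = 0.03176 mol/L
[BrO3^-]_original = 0.03176 × 500.0/24.55 = 0.6469 mol/L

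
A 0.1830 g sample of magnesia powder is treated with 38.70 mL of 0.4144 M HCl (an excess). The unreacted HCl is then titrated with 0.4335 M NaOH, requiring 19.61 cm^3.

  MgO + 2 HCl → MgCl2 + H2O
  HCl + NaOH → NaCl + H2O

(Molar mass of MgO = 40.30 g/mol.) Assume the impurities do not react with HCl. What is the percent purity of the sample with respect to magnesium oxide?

n(HCl) added = 0.03870 × 0.4144 = 0.01604 mol
n(NaOH) used in back-titration = 0.01961 × 0.4335 = 8.501 × 10^-3 mol
n(HCl) left over = 8.501 × 10^-3 mol (1:1 ratio)
n(HCl) consumed by analyte = 0.01604 − 8.501 × 10^-3 = 7.536 × 10^-3 mol
From the 1:2 ratio, n(MgO) = 1/2 × 7.536 × 10^-3 = 3.768 × 10^-3 mol
mass of MgO = 3.768 × 10^-3 × 40.30 = 0.1519 g
% MgO = 0.1519 / 0.1830 × 100 = 82.98 %

82.98 %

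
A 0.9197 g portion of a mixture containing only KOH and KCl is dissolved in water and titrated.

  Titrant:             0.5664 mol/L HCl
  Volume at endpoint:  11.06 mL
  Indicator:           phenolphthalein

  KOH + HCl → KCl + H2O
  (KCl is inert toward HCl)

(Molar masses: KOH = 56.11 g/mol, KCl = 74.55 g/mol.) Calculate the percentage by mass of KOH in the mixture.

n(HCl) = 0.01106 × 0.5664 = 6.264 × 10^-3 mol
Let x = n(KOH), y = n(KCl).
Titrant: 1x = 6.264 × 10^-3;  mass: 56.11x + 74.55y = 0.9197
Solving, x = 6.264 × 10^-3 mol, y = 7.622 × 10^-3 mol
mass of KOH = 6.264 × 10^-3 × 56.11 = 0.3515 g
% KOH = 0.3515 / 0.9197 × 100 = 38.22 %

38.22 %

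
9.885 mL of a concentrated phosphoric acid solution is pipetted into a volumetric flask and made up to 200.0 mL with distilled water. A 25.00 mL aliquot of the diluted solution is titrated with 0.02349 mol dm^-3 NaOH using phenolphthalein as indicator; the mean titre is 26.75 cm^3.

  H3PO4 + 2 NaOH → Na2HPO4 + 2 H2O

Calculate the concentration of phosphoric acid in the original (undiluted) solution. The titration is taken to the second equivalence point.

0.2543 mol/L

n(NaOH) = 0.02675 × 0.02349 = 6.284 × 10^-4 mol
From the 1:2 ratio, n(H3PO4) in the aliquot = 1/2 × 6.284 × 10^-4 = 3.142 × 10^-4 mol
[H3PO4]_dilute = 3.142 × 10^-4 / 0.02500 = 0.01257 mol/L
Dilution factor = 200.0 / 9.885 = 20.23
[H3PO4]_stock = 0.01257 × 20.23 = 0.2543 mol/L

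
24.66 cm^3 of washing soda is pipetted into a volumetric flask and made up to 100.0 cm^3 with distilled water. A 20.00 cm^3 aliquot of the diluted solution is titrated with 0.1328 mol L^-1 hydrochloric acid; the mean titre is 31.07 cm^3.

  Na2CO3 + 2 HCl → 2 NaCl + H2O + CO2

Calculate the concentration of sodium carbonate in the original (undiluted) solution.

n(HCl) = 0.03107 × 0.1328 = 4.126 × 10^-3 mol
From the 1:2 ratio, n(Na2CO3) in the aliquot = 1/2 × 4.126 × 10^-3 = 2.063 × 10^-3 mol
[Na2CO3]_dilute = 2.063 × 10^-3 / 0.02000 = 0.1032 mol/L
Dilution factor = 100.0 / 24.66 = 4.055
[Na2CO3]_stock = 0.1032 × 4.055 = 0.4183 mol/L

0.4183 mol/L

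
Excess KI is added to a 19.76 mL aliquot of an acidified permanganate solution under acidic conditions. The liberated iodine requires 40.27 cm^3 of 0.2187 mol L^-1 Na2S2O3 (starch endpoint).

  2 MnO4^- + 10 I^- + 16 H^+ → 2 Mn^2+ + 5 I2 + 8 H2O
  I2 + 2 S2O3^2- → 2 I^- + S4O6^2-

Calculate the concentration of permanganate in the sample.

n(S2O3^2-) = 0.04027 × 0.2187 = 8.807 × 10^-3 mol
n(I2) = n(S2O3^2-)/2 = 4.404 × 10^-3 mol
From the 2:5 ratio, n(MnO4^-) in the aliquot = 2/5 × 4.404 × 10^-3 = 1.761 × 10^-3 mol
[MnO4^-] = 1.761 × 10^-3 / 0.01976 = 0.08914 mol/L

0.08914 mol/L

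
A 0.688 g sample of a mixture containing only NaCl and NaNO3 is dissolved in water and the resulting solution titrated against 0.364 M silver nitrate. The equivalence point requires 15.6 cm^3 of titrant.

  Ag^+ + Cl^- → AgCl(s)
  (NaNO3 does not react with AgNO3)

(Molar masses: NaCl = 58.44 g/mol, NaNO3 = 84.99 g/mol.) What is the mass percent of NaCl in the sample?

48.2 %

n(AgNO3) = 0.0156 × 0.364 = 5.68 × 10^-3 mol
Let x = n(NaCl), y = n(NaNO3).
Titrant: 1x = 5.68 × 10^-3;  mass: 58.44x + 84.99y = 0.688
Solving, x = 5.68 × 10^-3 mol, y = 4.19 × 10^-3 mol
mass of NaCl = 5.68 × 10^-3 × 58.44 = 0.332 g
% NaCl = 0.332 / 0.688 × 100 = 48.2 %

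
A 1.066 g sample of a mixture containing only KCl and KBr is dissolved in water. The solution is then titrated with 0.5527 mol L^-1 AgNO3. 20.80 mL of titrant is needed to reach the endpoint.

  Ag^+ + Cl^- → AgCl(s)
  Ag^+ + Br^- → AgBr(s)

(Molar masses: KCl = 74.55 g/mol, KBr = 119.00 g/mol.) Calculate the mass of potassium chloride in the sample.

0.5066 g

n(AgNO3) = 0.02080 × 0.5527 = 0.01150 mol
Let x = n(KCl), y = n(KBr).
Titrant: 1x + 1y = 0.01150;  mass: 74.55x + 119.00y = 1.066
Solving, x = 6.795 × 10^-3 mol, y = 4.701 × 10^-3 mol
mass of KCl = 6.795 × 10^-3 × 74.55 = 0.5066 g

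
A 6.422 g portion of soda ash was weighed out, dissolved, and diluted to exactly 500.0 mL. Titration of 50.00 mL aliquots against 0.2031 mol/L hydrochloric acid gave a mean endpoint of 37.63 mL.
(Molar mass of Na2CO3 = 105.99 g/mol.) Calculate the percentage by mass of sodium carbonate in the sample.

Na2CO3 + 2 HCl → 2 NaCl + H2O + CO2
n(HCl) per titration = 0.03763 × 0.2031 = 7.643 × 10^-3 mol
From the 1:2 ratio, n(Na2CO3) in each aliquot = 1/2 × 7.643 × 10^-3 = 3.821 × 10^-3 mol
n(Na2CO3) in the whole flask = 3.821 × 10^-3 × 500.0/50.00 = 0.03821 mol
mass of Na2CO3 = 0.03821 × 105.99 = 4.050 g
% Na2CO3 = 4.050 / 6.422 × 100 = 63.07 %

63.07 %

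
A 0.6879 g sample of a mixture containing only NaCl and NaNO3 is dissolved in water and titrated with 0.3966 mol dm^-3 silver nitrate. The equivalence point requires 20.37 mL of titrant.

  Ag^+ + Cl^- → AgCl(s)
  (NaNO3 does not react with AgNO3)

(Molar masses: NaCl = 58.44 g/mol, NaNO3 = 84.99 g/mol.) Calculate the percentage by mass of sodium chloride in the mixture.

68.63 %

n(AgNO3) = 0.02037 × 0.3966 = 8.079 × 10^-3 mol
Let x = n(NaCl), y = n(NaNO3).
Titrant: 1x = 8.079 × 10^-3;  mass: 58.44x + 84.99y = 0.6879
Solving, x = 8.079 × 10^-3 mol, y = 2.539 × 10^-3 mol
mass of NaCl = 8.079 × 10^-3 × 58.44 = 0.4721 g
% NaCl = 0.4721 / 0.6879 × 100 = 68.63 %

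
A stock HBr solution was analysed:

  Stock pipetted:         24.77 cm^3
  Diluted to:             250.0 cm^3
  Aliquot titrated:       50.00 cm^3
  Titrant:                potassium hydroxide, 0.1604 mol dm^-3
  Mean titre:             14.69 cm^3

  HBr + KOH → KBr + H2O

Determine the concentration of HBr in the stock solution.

n(KOH) = 0.01469 × 0.1604 = 2.356 × 10^-3 mol
n(HBr) in the aliquot = 2.356 × 10^-3 mol (1:1 ratio)
[HBr]_dilute = 2.356 × 10^-3 / 0.05000 = 0.04713 mol/L
Dilution factor = 250.0 / 24.77 = 10.09
[HBr]_stock = 0.04713 × 10.09 = 0.4756 mol/L

0.4756 mol/L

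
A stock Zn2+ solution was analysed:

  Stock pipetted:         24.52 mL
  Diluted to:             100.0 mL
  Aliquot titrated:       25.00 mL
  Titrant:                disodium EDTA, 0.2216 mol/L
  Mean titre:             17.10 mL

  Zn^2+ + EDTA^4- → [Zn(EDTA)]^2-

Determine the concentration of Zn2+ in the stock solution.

0.6182 mol/L

n(EDTA) = 0.01710 × 0.2216 = 3.789 × 10^-3 mol
n(Zn2+) in the aliquot = 3.789 × 10^-3 mol (1:1 ratio)
[Zn2+]_dilute = 3.789 × 10^-3 / 0.02500 = 0.1516 mol/L
Dilution factor = 100.0 / 24.52 = 4.078
[Zn2+]_stock = 0.1516 × 4.078 = 0.6182 mol/L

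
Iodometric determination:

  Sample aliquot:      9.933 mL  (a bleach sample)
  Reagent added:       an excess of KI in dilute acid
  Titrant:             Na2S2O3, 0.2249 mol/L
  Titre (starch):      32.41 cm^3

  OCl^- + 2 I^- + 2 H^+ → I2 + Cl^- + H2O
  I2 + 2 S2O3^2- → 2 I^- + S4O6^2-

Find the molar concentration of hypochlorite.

n(S2O3^2-) = 0.03241 × 0.2249 = 7.289 × 10^-3 mol
n(I2) = n(S2O3^2-)/2 = 3.645 × 10^-3 mol
n(OCl^-) in the aliquot = 3.645 × 10^-3 mol (1:1 ratio)
[OCl^-] = 3.645 × 10^-3 / 0.009933 = 0.3669 mol/L

0.3669 mol/L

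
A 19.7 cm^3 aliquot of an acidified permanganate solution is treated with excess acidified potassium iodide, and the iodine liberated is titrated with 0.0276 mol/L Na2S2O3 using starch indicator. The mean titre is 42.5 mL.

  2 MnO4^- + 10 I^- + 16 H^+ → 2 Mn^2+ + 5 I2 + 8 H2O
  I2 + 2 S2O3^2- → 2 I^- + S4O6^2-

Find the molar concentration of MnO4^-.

n(S2O3^2-) = 0.0425 × 0.0276 = 1.17 × 10^-3 mol
n(I2) = n(S2O3^2-)/2 = 5.86 × 10^-4 mol
From the 2:5 ratio, n(MnO4^-) in the aliquot = 2/5 × 5.86 × 10^-4 = 2.35 × 10^-4 mol
[MnO4^-] = 2.35 × 10^-4 / 0.0197 = 0.0119 mol/L

0.0119 mol/L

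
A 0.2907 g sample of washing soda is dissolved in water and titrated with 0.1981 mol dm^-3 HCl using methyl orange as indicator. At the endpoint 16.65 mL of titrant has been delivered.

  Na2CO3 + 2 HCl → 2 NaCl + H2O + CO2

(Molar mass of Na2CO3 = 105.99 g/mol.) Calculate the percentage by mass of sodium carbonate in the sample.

n(HCl) = 0.01665 L × 0.1981 mol/L = 3.298 × 10^-3 mol
From the 1:2 ratio, n(Na2CO3) = 1/2 × 3.298 × 10^-3 = 1.649 × 10^-3 mol
mass of Na2CO3 = 1.649 × 10^-3 × 105.99 g/mol = 0.1748 g
% Na2CO3 = 0.1748 / 0.2907 × 100 = 60.13 %

60.13 %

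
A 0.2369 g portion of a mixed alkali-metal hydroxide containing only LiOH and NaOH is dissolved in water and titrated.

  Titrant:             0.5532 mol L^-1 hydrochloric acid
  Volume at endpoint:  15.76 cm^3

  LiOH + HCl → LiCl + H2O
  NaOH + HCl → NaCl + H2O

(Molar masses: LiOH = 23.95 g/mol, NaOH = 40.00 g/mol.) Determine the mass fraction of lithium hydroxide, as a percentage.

n(HCl) = 0.01576 × 0.5532 = 8.718 × 10^-3 mol
Let x = n(LiOH), y = n(NaOH).
Titrant: 1x + 1y = 8.718 × 10^-3;  mass: 23.95x + 40.00y = 0.2369
Solving, x = 6.968 × 10^-3 mol, y = 1.750 × 10^-3 mol
mass of LiOH = 6.968 × 10^-3 × 23.95 = 0.1669 g
% LiOH = 0.1669 / 0.2369 × 100 = 70.45 %

70.45 %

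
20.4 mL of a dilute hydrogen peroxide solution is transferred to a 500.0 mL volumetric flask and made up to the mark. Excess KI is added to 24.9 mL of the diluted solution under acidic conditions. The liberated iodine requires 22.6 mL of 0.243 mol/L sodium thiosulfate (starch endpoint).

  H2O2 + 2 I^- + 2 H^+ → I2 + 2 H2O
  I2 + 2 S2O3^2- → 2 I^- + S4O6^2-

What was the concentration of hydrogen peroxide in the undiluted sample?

2.70 mol/L

n(S2O3^2-) = 0.0226 × 0.243 = 5.49 × 10^-3 mol
n(I2) = n(S2O3^2-)/2 = 2.75 × 10^-3 mol
n(H2O2) in the aliquot = 2.75 × 10^-3 mol (1:1 ratio)
[H2O2]_dilute = 2.75 × 10^-3 / 0.0249 = 0.110 mol/L
[H2O2]_original = 0.110 × 500.0/20.4 = 2.70 mol/L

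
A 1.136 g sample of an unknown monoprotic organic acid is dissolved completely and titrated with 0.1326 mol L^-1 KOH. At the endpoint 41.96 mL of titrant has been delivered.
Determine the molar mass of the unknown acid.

n(KOH) = 0.04196 L × 0.1326 mol/L = 5.564 × 10^-3 mol
n(HA) = 5.564 × 10^-3 mol (1:1 ratio)
M = m / n = 1.136 g / 5.564 × 10^-3 mol = 204.2 g/mol

204.2 g/mol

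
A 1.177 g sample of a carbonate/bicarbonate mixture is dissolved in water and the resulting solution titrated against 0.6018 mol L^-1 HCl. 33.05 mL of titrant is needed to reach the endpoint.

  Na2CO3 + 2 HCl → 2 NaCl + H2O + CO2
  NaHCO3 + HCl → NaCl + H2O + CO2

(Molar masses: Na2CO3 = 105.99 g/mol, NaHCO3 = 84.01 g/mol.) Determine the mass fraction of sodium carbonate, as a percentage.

n(HCl) = 0.03305 × 0.6018 = 0.01989 mol
Let x = n(Na2CO3), y = n(NaHCO3).
Titrant: 2x + 1y = 0.01989;  mass: 105.99x + 84.01y = 1.177
Solving, x = 7.963 × 10^-3 mol, y = 3.964 × 10^-3 mol
mass of Na2CO3 = 7.963 × 10^-3 × 105.99 = 0.8439 g
% Na2CO3 = 0.8439 / 1.177 × 100 = 71.70 %

71.70 %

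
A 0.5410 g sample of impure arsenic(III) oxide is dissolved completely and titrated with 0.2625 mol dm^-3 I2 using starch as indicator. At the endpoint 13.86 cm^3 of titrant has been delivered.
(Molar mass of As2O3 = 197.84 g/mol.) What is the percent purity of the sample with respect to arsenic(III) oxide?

66.52 %

As2O3 + 2 I2 + 2 H2O → As2O5 + 4 HI
n(I2) = 0.01386 L × 0.2625 mol/L = 3.638 × 10^-3 mol
From the 1:2 ratio, n(As2O3) = 1/2 × 3.638 × 10^-3 = 1.819 × 10^-3 mol
mass of As2O3 = 1.819 × 10^-3 × 197.84 g/mol = 0.3599 g
% As2O3 = 0.3599 / 0.5410 × 100 = 66.52 %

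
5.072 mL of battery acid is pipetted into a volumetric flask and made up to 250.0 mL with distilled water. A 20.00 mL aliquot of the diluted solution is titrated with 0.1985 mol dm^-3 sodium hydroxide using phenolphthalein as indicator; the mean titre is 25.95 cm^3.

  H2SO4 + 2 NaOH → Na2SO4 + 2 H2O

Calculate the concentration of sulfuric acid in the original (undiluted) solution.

n(NaOH) = 0.02595 × 0.1985 = 5.151 × 10^-3 mol
From the 1:2 ratio, n(H2SO4) in the aliquot = 1/2 × 5.151 × 10^-3 = 2.576 × 10^-3 mol
[H2SO4]_dilute = 2.576 × 10^-3 / 0.02000 = 0.1288 mol/L
Dilution factor = 250.0 / 5.072 = 49.29
[H2SO4]_stock = 0.1288 × 49.29 = 6.347 mol/L

6.347 mol/L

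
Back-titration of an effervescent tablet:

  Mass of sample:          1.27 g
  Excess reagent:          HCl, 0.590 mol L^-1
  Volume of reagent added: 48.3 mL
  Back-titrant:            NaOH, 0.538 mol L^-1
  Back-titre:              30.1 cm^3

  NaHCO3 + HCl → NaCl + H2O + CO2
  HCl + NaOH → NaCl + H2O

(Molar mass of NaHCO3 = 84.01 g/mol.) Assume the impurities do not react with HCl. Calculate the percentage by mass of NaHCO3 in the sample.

n(HCl) added = 0.0483 × 0.590 = 0.0285 mol
n(NaOH) used in back-titration = 0.0301 × 0.538 = 0.0162 mol
n(HCl) left over = 0.0162 mol (1:1 ratio)
n(HCl) consumed by analyte = 0.0285 − 0.0162 = 0.0123 mol
n(NaHCO3) = 0.0123 mol (1:1 ratio)
mass of NaHCO3 = 0.0123 × 84.01 = 1.03 g
% NaHCO3 = 1.03 / 1.27 × 100 = 81.4 %

81.4 %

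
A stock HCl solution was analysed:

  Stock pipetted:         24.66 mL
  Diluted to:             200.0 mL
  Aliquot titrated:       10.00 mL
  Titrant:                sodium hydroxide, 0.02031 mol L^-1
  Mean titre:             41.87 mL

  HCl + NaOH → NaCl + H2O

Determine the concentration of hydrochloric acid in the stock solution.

0.6897 mol/L

n(NaOH) = 0.04187 × 0.02031 = 8.504 × 10^-4 mol
n(HCl) in the aliquot = 8.504 × 10^-4 mol (1:1 ratio)
[HCl]_dilute = 8.504 × 10^-4 / 0.01000 = 0.08504 mol/L
Dilution factor = 200.0 / 24.66 = 8.110
[HCl]_stock = 0.08504 × 8.110 = 0.6897 mol/L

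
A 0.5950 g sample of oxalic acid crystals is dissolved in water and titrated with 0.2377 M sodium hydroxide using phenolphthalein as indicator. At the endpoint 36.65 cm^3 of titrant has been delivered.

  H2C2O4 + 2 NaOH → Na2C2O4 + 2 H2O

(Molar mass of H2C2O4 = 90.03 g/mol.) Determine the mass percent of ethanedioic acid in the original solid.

65.91 %

n(NaOH) = 0.03665 L × 0.2377 mol/L = 8.712 × 10^-3 mol
From the 1:2 ratio, n(H2C2O4) = 1/2 × 8.712 × 10^-3 = 4.356 × 10^-3 mol
mass of H2C2O4 = 4.356 × 10^-3 × 90.03 g/mol = 0.3922 g
% H2C2O4 = 0.3922 / 0.5950 × 100 = 65.91 %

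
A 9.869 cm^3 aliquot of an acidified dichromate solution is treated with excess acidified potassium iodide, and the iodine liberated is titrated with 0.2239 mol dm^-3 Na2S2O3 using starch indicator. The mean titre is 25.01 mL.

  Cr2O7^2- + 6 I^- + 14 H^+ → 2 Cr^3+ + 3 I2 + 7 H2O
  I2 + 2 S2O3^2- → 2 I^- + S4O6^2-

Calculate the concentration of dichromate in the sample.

n(S2O3^2-) = 0.02501 × 0.2239 = 5.600 × 10^-3 mol
n(I2) = n(S2O3^2-)/2 = 2.800 × 10^-3 mol
From the 1:3 ratio, n(Cr2O7^2-) in the aliquot = 1/3 × 2.800 × 10^-3 = 9.333 × 10^-4 mol
[Cr2O7^2-] = 9.333 × 10^-4 / 0.009869 = 0.09457 mol/L

0.09457 mol/L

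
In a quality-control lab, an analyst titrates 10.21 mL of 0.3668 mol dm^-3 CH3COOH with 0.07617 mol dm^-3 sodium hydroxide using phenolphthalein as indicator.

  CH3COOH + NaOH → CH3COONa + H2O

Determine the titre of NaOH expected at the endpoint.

n(CH3COOH) = 0.01021 L × 0.3668 mol/L = 3.745 × 10^-3 mol
n(NaOH) = 3.745 × 10^-3 mol (1:1 stoichiometry)
V(NaOH) = 3.745 × 10^-3 mol / 0.07617 mol/L = 0.04917 L = 49.17 mL

49.17 mL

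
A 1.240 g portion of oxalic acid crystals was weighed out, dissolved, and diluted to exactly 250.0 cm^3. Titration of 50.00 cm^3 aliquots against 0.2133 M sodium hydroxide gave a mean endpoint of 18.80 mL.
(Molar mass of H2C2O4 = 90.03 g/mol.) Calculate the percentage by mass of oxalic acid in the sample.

H2C2O4 + 2 NaOH → Na2C2O4 + 2 H2O
n(NaOH) per titration = 0.01880 × 0.2133 = 4.010 × 10^-3 mol
From the 1:2 ratio, n(H2C2O4) in each aliquot = 1/2 × 4.010 × 10^-3 = 2.005 × 10^-3 mol
n(H2C2O4) in the whole flask = 2.005 × 10^-3 × 250.0/50.00 = 0.01003 mol
mass of H2C2O4 = 0.01003 × 90.03 = 0.9026 g
% H2C2O4 = 0.9026 / 1.240 × 100 = 72.79 %

72.79 %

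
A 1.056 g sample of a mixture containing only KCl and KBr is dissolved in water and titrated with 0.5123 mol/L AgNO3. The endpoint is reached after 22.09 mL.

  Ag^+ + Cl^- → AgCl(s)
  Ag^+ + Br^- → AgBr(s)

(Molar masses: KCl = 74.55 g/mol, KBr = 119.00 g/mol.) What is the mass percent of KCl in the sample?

46.17 %

n(AgNO3) = 0.02209 × 0.5123 = 0.01132 mol
Let x = n(KCl), y = n(KBr).
Titrant: 1x + 1y = 0.01132;  mass: 74.55x + 119.00y = 1.056
Solving, x = 6.540 × 10^-3 mol, y = 4.777 × 10^-3 mol
mass of KCl = 6.540 × 10^-3 × 74.55 = 0.4875 g
% KCl = 0.4875 / 1.056 × 100 = 46.17 %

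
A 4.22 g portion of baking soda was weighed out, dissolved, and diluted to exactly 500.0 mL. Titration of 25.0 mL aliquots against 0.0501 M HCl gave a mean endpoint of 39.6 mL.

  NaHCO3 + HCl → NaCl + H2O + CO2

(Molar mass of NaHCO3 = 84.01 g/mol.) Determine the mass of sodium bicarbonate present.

3.33 g

n(HCl) per titration = 0.0396 × 0.0501 = 1.98 × 10^-3 mol
n(NaHCO3) in each aliquot = 1.98 × 10^-3 mol (1:1 ratio)
n(NaHCO3) in the whole flask = 1.98 × 10^-3 × 500.0/25.0 = 0.0397 mol
mass of NaHCO3 = 0.0397 × 84.01 = 3.33 g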